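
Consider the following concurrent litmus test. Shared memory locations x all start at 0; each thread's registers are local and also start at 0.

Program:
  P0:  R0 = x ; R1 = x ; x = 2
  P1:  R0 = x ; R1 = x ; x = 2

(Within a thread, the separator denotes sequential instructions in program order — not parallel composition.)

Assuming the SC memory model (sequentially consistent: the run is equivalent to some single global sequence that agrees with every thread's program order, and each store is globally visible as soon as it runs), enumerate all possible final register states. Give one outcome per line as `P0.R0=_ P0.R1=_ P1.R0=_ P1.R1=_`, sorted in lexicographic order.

P0.R0=0 P0.R1=0 P1.R0=0 P1.R1=0
P0.R0=0 P0.R1=0 P1.R0=0 P1.R1=2
P0.R0=0 P0.R1=0 P1.R0=2 P1.R1=2
P0.R0=0 P0.R1=2 P1.R0=0 P1.R1=0
P0.R0=2 P0.R1=2 P1.R0=0 P1.R1=0

outcome vector order: (P0.R0,P0.R1,P1.R0,P1.R1)
|SC outcomes| = 5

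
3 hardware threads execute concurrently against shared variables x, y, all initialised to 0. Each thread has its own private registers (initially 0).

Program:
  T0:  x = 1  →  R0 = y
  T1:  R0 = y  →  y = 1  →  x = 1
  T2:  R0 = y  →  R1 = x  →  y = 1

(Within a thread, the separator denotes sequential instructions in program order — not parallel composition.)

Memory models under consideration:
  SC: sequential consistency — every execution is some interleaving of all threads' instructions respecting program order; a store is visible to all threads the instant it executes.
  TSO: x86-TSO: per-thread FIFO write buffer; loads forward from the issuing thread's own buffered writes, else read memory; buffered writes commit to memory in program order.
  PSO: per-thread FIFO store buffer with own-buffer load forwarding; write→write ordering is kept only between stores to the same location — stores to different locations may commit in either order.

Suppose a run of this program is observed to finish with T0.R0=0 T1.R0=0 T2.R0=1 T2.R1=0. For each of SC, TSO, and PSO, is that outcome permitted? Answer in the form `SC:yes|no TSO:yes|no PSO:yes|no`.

SC:no TSO:yes PSO:yes

outcome vector order: (T0.R0,T1.R0,T2.R0,T2.R1)
SC: 11 outcomes — {(0,0,0,0); (0,0,0,1); (0,0,1,1); (0,1,0,0); (0,1,0,1); (1,0,0,0); (1,0,0,1); (1,0,1,0); (1,0,1,1); (1,1,0,0); (1,1,0,1)}
TSO: 12 outcomes — {(0,0,0,0); (0,0,0,1); (0,0,1,0); (0,0,1,1); (0,1,0,0); (0,1,0,1); (1,0,0,0); (1,0,0,1); (1,0,1,0); (1,0,1,1); (1,1,0,0); (1,1,0,1)}
PSO: 12 outcomes — {(0,0,0,0); (0,0,0,1); (0,0,1,0); (0,0,1,1); (0,1,0,0); (0,1,0,1); (1,0,0,0); (1,0,0,1); (1,0,1,0); (1,0,1,1); (1,1,0,0); (1,1,0,1)}
target (0,0,1,0) ∈ {TSO,PSO}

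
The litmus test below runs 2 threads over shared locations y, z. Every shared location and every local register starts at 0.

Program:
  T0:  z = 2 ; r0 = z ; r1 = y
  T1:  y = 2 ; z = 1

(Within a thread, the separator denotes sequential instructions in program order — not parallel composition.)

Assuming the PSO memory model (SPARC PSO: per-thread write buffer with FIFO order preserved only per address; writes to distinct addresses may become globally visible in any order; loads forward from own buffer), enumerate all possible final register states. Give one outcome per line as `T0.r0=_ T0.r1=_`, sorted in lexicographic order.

T0.r0=1 T0.r1=0
T0.r0=1 T0.r1=2
T0.r0=2 T0.r1=0
T0.r0=2 T0.r1=2

outcome vector order: (T0.r0,T0.r1)
|PSO outcomes| = 4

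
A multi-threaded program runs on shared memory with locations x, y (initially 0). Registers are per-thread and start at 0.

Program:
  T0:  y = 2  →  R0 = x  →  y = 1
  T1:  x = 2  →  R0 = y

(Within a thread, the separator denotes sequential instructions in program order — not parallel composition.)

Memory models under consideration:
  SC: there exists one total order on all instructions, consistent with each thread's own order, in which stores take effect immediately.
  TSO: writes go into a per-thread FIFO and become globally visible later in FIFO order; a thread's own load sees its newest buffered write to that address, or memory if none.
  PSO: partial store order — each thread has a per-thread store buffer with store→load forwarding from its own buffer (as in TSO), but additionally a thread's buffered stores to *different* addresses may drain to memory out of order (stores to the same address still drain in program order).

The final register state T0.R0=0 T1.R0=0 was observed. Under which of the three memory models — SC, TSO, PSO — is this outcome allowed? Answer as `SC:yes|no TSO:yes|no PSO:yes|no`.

outcome vector order: (T0.R0,T1.R0)
under SC → <0 1>, <0 2>, <2 0>, <2 1>, <2 2>
under TSO → <0 0>, <0 1>, <0 2>, <2 0>, <2 1>, <2 2>
under PSO → <0 0>, <0 1>, <0 2>, <2 0>, <2 1>, <2 2>
target <0 0> ∈ {TSO,PSO}

SC:no TSO:yes PSO:yes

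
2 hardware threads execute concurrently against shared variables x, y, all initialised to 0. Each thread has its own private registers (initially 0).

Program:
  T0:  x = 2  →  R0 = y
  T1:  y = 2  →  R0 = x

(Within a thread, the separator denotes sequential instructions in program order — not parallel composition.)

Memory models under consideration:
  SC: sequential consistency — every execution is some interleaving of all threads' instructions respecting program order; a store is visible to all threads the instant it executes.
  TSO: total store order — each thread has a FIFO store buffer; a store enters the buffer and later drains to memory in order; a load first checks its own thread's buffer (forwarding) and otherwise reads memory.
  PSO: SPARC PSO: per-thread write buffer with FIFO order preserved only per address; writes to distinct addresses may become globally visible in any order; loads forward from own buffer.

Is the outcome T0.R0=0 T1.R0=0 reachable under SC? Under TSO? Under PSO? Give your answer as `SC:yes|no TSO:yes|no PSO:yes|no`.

outcome vector order: (T0.R0,T1.R0)
[SC] allowed = {<0 2> <2 0> <2 2>}
[TSO] allowed = {<0 0> <0 2> <2 0> <2 2>}
[PSO] allowed = {<0 0> <0 2> <2 0> <2 2>}
target <0 0> ∈ {TSO,PSO}

SC:no TSO:yes PSO:yes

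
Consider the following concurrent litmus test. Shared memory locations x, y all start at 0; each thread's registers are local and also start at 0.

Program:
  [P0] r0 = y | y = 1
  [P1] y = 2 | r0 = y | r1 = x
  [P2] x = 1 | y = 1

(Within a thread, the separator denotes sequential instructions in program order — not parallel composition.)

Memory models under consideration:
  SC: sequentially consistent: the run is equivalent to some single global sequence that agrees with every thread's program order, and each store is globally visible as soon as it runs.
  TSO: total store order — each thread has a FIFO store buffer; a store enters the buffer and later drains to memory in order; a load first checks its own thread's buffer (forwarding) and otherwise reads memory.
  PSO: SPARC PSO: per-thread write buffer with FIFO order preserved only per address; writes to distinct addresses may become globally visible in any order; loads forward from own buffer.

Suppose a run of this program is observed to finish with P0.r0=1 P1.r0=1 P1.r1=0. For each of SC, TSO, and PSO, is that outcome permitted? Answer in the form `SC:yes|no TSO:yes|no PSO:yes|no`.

SC:no TSO:no PSO:yes

outcome vector order: (P0.r0,P1.r0,P1.r1)
SC (11): 0/1/0; 0/1/1; 0/2/0; 0/2/1; 1/1/1; 1/2/0; 1/2/1; 2/1/0; 2/1/1; 2/2/0; 2/2/1
TSO (11): 0/1/0; 0/1/1; 0/2/0; 0/2/1; 1/1/1; 1/2/0; 1/2/1; 2/1/0; 2/1/1; 2/2/0; 2/2/1
PSO (12): 0/1/0; 0/1/1; 0/2/0; 0/2/1; 1/1/0; 1/1/1; 1/2/0; 1/2/1; 2/1/0; 2/1/1; 2/2/0; 2/2/1
target 1/1/0 ∈ {PSO}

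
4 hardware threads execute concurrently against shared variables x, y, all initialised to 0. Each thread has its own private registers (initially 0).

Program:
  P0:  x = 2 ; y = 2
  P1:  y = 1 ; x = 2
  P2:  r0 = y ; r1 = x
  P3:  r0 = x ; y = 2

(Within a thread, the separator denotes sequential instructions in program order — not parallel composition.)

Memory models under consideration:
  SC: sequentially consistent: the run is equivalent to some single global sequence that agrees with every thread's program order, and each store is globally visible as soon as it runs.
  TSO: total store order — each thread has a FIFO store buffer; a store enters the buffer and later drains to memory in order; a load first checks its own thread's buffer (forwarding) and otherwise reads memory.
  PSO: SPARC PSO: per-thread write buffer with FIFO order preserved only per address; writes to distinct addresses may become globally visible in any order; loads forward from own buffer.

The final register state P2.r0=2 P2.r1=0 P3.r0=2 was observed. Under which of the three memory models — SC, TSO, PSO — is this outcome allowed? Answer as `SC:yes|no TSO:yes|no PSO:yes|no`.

outcome vector order: (P2.r0,P2.r1,P3.r0)
SC: 11 outcomes — {(0,0,0); (0,0,2); (0,2,0); (0,2,2); (1,0,0); (1,0,2); (1,2,0); (1,2,2); (2,0,0); (2,2,0); (2,2,2)}
TSO: 11 outcomes — {(0,0,0); (0,0,2); (0,2,0); (0,2,2); (1,0,0); (1,0,2); (1,2,0); (1,2,2); (2,0,0); (2,2,0); (2,2,2)}
PSO: 12 outcomes — {(0,0,0); (0,0,2); (0,2,0); (0,2,2); (1,0,0); (1,0,2); (1,2,0); (1,2,2); (2,0,0); (2,0,2); (2,2,0); (2,2,2)}
target (2,0,2) ∈ {PSO}

SC:no TSO:no PSO:yes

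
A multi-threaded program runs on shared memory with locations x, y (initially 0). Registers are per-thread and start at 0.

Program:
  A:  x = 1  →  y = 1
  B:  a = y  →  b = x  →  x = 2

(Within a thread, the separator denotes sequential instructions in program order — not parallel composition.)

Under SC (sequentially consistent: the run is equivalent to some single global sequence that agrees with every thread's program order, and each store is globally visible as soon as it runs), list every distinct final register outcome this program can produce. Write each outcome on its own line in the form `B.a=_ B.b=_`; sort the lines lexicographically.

B.a=0 B.b=0
B.a=0 B.b=1
B.a=1 B.b=1

outcome vector order: (B.a,B.b)
|SC outcomes| = 3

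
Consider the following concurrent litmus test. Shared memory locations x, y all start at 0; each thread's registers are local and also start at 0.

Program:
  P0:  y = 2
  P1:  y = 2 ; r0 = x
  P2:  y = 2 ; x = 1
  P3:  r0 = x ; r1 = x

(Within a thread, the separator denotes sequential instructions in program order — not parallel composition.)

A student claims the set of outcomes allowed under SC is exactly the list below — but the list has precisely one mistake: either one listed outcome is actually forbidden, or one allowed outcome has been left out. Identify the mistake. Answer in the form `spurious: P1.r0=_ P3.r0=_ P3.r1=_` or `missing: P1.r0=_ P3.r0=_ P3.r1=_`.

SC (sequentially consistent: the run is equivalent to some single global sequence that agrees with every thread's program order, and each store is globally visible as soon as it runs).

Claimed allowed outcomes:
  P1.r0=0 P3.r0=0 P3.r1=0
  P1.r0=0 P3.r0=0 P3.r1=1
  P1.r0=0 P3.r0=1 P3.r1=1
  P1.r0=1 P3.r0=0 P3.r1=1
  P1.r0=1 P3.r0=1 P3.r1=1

missing: P1.r0=1 P3.r0=0 P3.r1=0

outcome vector order: (P1.r0,P3.r0,P3.r1)
SC: 6 outcomes — {<0 0 0>; <0 0 1>; <0 1 1>; <1 0 0>; <1 0 1>; <1 1 1>}
SC∖claimed = {<1 0 0>}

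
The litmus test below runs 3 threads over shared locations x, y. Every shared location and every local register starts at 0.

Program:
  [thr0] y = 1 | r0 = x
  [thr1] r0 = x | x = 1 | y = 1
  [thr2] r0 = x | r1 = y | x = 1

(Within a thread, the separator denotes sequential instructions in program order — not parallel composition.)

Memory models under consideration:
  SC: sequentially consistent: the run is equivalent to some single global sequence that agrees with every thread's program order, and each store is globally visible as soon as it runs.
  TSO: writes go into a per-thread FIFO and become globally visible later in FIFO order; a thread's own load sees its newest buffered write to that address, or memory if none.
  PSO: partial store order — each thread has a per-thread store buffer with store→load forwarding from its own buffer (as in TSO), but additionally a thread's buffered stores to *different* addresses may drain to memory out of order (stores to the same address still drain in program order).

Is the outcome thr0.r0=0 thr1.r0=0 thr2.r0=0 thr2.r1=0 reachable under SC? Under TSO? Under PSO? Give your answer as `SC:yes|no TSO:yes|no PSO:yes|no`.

SC:yes TSO:yes PSO:yes

outcome vector order: (thr0.r0,thr1.r0,thr2.r0,thr2.r1)
[SC] allowed = {0000 0001 0011 0100 0101 1000 1001 1010 1011 1100 1101}
[TSO] allowed = {0000 0001 0010 0011 0100 0101 1000 1001 1010 1011 1100 1101}
[PSO] allowed = {0000 0001 0010 0011 0100 0101 1000 1001 1010 1011 1100 1101}
target 0000 ∈ {SC,TSO,PSO}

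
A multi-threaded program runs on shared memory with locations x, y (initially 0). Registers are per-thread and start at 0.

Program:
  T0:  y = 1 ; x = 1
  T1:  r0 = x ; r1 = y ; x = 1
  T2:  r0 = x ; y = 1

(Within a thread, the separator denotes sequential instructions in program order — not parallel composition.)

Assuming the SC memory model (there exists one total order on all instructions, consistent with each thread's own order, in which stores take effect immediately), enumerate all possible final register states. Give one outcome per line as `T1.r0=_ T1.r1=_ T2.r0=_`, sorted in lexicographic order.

outcome vector order: (T1.r0,T1.r1,T2.r0)
|SC outcomes| = 6

T1.r0=0 T1.r1=0 T2.r0=0
T1.r0=0 T1.r1=0 T2.r0=1
T1.r0=0 T1.r1=1 T2.r0=0
T1.r0=0 T1.r1=1 T2.r0=1
T1.r0=1 T1.r1=1 T2.r0=0
T1.r0=1 T1.r1=1 T2.r0=1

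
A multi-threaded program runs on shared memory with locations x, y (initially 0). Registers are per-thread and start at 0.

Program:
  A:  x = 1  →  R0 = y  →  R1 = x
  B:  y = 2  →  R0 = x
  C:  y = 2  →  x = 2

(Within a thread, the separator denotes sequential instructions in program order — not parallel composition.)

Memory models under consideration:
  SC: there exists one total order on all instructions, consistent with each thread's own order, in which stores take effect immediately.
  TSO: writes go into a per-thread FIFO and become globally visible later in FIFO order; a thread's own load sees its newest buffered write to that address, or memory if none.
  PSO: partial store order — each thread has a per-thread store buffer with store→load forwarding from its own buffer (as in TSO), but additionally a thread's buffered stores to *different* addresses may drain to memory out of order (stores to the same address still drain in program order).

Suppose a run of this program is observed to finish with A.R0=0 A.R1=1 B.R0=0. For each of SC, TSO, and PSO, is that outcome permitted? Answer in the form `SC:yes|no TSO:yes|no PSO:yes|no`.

SC:no TSO:yes PSO:yes

outcome vector order: (A.R0,A.R1,B.R0)
SC: 10 outcomes — {<0 1 1> <0 1 2> <0 2 1> <0 2 2> <2 1 0> <2 1 1> <2 1 2> <2 2 0> <2 2 1> <2 2 2>}
TSO: 12 outcomes — {<0 1 0> <0 1 1> <0 1 2> <0 2 0> <0 2 1> <0 2 2> <2 1 0> <2 1 1> <2 1 2> <2 2 0> <2 2 1> <2 2 2>}
PSO: 12 outcomes — {<0 1 0> <0 1 1> <0 1 2> <0 2 0> <0 2 1> <0 2 2> <2 1 0> <2 1 1> <2 1 2> <2 2 0> <2 2 1> <2 2 2>}
target <0 1 0> ∈ {TSO,PSO}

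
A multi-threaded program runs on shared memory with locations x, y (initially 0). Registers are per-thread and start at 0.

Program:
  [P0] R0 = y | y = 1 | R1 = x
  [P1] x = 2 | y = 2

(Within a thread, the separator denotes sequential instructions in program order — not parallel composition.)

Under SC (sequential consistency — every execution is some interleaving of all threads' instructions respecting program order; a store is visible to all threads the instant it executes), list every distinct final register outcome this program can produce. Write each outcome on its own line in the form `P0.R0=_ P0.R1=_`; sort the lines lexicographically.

outcome vector order: (P0.R0,P0.R1)
|SC outcomes| = 3

P0.R0=0 P0.R1=0
P0.R0=0 P0.R1=2
P0.R0=2 P0.R1=2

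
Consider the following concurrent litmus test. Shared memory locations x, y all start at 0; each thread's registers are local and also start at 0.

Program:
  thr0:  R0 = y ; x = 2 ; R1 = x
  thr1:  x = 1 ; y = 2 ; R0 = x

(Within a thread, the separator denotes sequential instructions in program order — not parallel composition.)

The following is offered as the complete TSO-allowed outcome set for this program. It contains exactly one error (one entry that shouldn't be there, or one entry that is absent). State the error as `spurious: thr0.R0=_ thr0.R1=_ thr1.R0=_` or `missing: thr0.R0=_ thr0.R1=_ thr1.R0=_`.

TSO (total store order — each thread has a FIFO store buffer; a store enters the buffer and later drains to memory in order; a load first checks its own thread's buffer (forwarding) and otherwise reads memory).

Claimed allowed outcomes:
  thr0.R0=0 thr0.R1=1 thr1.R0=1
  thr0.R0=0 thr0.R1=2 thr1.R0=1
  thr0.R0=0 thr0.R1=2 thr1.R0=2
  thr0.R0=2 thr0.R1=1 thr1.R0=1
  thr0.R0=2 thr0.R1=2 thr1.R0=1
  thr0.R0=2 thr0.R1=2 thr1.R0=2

spurious: thr0.R0=2 thr0.R1=1 thr1.R0=1

outcome vector order: (thr0.R0,thr0.R1,thr1.R0)
[TSO] allowed = {0/1/1; 0/2/1; 0/2/2; 2/2/1; 2/2/2}
claimed∖TSO = {2/1/1}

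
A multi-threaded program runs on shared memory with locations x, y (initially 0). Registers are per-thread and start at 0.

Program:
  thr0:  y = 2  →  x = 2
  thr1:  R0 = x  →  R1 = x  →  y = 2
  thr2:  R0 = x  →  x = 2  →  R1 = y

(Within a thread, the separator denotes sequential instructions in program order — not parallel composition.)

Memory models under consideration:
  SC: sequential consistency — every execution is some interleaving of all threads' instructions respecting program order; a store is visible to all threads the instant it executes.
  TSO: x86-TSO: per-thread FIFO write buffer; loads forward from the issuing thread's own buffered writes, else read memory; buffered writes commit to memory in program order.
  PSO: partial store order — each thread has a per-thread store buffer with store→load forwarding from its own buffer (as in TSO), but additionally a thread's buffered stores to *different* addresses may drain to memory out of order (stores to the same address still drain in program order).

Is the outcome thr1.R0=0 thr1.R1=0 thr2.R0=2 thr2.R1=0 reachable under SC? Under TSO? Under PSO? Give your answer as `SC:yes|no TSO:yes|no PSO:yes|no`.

outcome vector order: (thr1.R0,thr1.R1,thr2.R0,thr2.R1)
under SC → <0 0 0 0>; <0 0 0 2>; <0 0 2 2>; <0 2 0 0>; <0 2 0 2>; <0 2 2 2>; <2 2 0 0>; <2 2 0 2>; <2 2 2 2>
under TSO → <0 0 0 0>; <0 0 0 2>; <0 0 2 2>; <0 2 0 0>; <0 2 0 2>; <0 2 2 2>; <2 2 0 0>; <2 2 0 2>; <2 2 2 2>
under PSO → <0 0 0 0>; <0 0 0 2>; <0 0 2 0>; <0 0 2 2>; <0 2 0 0>; <0 2 0 2>; <0 2 2 0>; <0 2 2 2>; <2 2 0 0>; <2 2 0 2>; <2 2 2 0>; <2 2 2 2>
target <0 0 2 0> ∈ {PSO}

SC:no TSO:no PSO:yes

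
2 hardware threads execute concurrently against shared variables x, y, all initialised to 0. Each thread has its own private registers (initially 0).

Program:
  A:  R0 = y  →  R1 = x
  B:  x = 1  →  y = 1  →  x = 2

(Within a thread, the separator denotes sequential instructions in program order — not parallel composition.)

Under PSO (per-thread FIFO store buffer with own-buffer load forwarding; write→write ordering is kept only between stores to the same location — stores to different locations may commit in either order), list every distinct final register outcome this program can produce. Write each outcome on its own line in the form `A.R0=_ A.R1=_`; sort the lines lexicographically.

A.R0=0 A.R1=0
A.R0=0 A.R1=1
A.R0=0 A.R1=2
A.R0=1 A.R1=0
A.R0=1 A.R1=1
A.R0=1 A.R1=2

outcome vector order: (A.R0,A.R1)
|PSO outcomes| = 6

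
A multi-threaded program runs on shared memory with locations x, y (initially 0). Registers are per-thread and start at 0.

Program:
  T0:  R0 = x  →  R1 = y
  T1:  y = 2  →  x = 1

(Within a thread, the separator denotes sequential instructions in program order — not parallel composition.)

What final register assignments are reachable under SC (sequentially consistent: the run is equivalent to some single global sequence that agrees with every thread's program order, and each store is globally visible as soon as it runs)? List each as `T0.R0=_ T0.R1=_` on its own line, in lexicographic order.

outcome vector order: (T0.R0,T0.R1)
|SC outcomes| = 3

T0.R0=0 T0.R1=0
T0.R0=0 T0.R1=2
T0.R0=1 T0.R1=2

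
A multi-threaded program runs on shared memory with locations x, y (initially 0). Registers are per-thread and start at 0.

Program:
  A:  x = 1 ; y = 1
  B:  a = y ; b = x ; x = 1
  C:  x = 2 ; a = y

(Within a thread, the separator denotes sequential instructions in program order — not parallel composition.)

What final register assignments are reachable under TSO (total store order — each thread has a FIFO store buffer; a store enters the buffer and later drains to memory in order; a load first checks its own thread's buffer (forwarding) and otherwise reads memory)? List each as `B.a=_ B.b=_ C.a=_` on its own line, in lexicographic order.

B.a=0 B.b=0 C.a=0
B.a=0 B.b=0 C.a=1
B.a=0 B.b=1 C.a=0
B.a=0 B.b=1 C.a=1
B.a=0 B.b=2 C.a=0
B.a=0 B.b=2 C.a=1
B.a=1 B.b=1 C.a=0
B.a=1 B.b=1 C.a=1
B.a=1 B.b=2 C.a=0
B.a=1 B.b=2 C.a=1

outcome vector order: (B.a,B.b,C.a)
|TSO outcomes| = 10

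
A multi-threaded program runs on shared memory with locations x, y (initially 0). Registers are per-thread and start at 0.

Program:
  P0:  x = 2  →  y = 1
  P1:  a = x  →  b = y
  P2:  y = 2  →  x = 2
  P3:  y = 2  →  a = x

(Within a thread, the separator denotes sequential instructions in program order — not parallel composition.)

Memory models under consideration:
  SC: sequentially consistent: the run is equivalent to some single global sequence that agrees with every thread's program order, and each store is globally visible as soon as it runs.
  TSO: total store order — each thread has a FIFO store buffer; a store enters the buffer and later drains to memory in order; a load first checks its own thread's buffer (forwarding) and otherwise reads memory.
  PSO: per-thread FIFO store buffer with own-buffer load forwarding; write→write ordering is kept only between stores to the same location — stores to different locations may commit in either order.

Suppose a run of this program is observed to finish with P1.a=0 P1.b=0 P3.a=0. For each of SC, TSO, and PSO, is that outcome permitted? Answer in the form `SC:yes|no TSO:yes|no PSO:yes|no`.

outcome vector order: (P1.a,P1.b,P3.a)
[SC] allowed = {000 002 010 012 020 022 202 210 212 220 222}
[TSO] allowed = {000 002 010 012 020 022 200 202 210 212 220 222}
[PSO] allowed = {000 002 010 012 020 022 200 202 210 212 220 222}
target 000 ∈ {SC,TSO,PSO}

SC:yes TSO:yes PSO:yes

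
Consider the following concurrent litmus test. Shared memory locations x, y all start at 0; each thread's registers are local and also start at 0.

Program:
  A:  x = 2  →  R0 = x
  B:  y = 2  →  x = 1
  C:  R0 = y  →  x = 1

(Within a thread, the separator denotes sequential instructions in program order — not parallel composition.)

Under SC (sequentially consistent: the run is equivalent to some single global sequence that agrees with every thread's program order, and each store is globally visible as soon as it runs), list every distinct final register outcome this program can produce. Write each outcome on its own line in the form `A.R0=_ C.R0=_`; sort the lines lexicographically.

A.R0=1 C.R0=0
A.R0=1 C.R0=2
A.R0=2 C.R0=0
A.R0=2 C.R0=2

outcome vector order: (A.R0,C.R0)
|SC outcomes| = 4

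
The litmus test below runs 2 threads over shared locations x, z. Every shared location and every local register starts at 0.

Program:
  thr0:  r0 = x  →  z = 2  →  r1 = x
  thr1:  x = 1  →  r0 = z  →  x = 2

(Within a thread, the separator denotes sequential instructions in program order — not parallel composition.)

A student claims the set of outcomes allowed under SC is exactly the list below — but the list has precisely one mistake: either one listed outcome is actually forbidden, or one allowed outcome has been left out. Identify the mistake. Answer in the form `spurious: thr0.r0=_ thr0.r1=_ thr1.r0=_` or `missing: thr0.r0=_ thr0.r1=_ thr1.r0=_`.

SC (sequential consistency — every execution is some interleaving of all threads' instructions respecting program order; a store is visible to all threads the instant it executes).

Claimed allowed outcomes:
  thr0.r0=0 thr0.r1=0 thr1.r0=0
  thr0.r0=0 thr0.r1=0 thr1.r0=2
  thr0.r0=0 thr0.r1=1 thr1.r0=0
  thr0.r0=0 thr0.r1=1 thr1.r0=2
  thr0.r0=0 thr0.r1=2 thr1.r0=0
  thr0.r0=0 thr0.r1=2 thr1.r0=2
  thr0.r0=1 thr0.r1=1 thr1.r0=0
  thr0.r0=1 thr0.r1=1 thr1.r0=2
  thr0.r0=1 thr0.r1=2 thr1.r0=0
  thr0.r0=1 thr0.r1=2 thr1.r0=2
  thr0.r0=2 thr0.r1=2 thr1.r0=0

outcome vector order: (thr0.r0,thr0.r1,thr1.r0)
[SC] allowed = {002; 010; 012; 020; 022; 110; 112; 120; 122; 220}
claimed∖SC = {000}

spurious: thr0.r0=0 thr0.r1=0 thr1.r0=0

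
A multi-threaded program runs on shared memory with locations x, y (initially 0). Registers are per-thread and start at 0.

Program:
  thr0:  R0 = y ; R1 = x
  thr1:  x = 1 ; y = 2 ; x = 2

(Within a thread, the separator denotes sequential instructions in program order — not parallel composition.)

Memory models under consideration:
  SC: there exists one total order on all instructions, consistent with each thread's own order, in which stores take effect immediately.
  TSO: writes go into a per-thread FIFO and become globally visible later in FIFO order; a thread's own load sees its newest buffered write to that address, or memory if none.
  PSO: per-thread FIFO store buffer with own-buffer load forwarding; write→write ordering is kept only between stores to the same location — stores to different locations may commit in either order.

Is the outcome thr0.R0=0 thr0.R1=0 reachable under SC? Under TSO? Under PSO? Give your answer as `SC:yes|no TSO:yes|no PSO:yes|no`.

outcome vector order: (thr0.R0,thr0.R1)
SC (5): (0,0) (0,1) (0,2) (2,1) (2,2)
TSO (5): (0,0) (0,1) (0,2) (2,1) (2,2)
PSO (6): (0,0) (0,1) (0,2) (2,0) (2,1) (2,2)
target (0,0) ∈ {SC,TSO,PSO}

SC:yes TSO:yes PSO:yes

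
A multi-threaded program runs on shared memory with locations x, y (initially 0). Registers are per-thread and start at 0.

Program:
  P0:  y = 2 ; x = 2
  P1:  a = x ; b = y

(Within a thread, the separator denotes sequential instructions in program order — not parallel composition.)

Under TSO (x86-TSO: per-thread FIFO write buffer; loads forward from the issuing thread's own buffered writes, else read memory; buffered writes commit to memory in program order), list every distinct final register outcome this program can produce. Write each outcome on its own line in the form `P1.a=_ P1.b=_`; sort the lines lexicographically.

P1.a=0 P1.b=0
P1.a=0 P1.b=2
P1.a=2 P1.b=2

outcome vector order: (P1.a,P1.b)
|TSO outcomes| = 3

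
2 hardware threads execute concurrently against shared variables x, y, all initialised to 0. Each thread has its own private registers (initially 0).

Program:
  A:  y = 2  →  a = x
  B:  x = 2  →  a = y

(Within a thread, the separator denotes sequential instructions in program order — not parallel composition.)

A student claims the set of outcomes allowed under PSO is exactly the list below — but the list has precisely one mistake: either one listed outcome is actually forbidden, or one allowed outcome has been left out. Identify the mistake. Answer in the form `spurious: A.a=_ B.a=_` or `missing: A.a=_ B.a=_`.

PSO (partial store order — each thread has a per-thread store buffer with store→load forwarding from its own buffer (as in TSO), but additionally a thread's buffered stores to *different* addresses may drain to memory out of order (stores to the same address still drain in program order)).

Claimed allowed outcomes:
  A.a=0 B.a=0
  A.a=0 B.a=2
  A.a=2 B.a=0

missing: A.a=2 B.a=2

outcome vector order: (A.a,B.a)
PSO (4): <0 0>, <0 2>, <2 0>, <2 2>
PSO∖claimed = {<2 2>}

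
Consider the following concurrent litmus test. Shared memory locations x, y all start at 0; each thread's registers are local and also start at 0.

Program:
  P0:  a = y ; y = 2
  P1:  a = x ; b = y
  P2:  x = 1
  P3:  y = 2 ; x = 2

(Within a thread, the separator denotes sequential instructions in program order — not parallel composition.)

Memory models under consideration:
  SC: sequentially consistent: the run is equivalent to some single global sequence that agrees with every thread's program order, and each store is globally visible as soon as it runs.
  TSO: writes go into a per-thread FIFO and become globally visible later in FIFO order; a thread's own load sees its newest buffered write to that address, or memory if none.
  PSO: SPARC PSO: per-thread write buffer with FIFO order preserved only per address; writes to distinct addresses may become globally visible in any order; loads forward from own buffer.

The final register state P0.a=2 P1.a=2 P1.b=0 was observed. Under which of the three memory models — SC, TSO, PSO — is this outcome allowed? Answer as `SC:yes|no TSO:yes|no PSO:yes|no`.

outcome vector order: (P0.a,P1.a,P1.b)
under SC → 0/0/0, 0/0/2, 0/1/0, 0/1/2, 0/2/2, 2/0/0, 2/0/2, 2/1/0, 2/1/2, 2/2/2
under TSO → 0/0/0, 0/0/2, 0/1/0, 0/1/2, 0/2/2, 2/0/0, 2/0/2, 2/1/0, 2/1/2, 2/2/2
under PSO → 0/0/0, 0/0/2, 0/1/0, 0/1/2, 0/2/0, 0/2/2, 2/0/0, 2/0/2, 2/1/0, 2/1/2, 2/2/0, 2/2/2
target 2/2/0 ∈ {PSO}

SC:no TSO:no PSO:yes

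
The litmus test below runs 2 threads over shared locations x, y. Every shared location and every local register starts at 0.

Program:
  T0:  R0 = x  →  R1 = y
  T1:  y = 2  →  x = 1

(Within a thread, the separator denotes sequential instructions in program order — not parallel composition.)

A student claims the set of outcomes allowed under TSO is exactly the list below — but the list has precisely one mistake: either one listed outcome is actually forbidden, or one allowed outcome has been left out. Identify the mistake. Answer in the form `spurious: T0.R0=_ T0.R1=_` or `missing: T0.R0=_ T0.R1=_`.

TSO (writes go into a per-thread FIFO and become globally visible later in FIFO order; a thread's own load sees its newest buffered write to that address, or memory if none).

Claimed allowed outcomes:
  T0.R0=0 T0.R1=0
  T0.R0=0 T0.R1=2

missing: T0.R0=1 T0.R1=2

outcome vector order: (T0.R0,T0.R1)
under TSO → 00; 02; 12
TSO∖claimed = {12}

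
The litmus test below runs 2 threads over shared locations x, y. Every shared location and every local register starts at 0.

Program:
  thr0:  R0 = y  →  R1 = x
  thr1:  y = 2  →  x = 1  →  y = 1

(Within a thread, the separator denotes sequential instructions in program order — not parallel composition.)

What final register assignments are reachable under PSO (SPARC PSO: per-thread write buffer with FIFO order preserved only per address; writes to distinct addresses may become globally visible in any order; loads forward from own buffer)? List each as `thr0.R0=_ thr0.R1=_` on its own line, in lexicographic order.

outcome vector order: (thr0.R0,thr0.R1)
|PSO outcomes| = 6

thr0.R0=0 thr0.R1=0
thr0.R0=0 thr0.R1=1
thr0.R0=1 thr0.R1=0
thr0.R0=1 thr0.R1=1
thr0.R0=2 thr0.R1=0
thr0.R0=2 thr0.R1=1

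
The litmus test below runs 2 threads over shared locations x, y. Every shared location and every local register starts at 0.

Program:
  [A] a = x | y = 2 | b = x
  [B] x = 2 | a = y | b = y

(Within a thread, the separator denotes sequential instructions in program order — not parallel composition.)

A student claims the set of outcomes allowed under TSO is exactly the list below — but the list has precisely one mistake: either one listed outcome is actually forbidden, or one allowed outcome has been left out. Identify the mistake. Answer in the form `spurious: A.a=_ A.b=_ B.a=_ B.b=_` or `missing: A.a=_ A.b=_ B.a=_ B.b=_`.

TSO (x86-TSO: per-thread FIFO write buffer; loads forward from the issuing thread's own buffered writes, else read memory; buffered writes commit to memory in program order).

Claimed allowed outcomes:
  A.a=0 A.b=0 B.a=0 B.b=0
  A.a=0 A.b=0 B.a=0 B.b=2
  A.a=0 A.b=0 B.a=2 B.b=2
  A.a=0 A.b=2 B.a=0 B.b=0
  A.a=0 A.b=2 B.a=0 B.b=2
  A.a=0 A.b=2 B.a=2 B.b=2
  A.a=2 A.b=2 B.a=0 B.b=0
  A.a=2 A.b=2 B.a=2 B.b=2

outcome vector order: (A.a,A.b,B.a,B.b)
under TSO → (0,0,0,0); (0,0,0,2); (0,0,2,2); (0,2,0,0); (0,2,0,2); (0,2,2,2); (2,2,0,0); (2,2,0,2); (2,2,2,2)
TSO∖claimed = {(2,2,0,2)}

missing: A.a=2 A.b=2 B.a=0 B.b=2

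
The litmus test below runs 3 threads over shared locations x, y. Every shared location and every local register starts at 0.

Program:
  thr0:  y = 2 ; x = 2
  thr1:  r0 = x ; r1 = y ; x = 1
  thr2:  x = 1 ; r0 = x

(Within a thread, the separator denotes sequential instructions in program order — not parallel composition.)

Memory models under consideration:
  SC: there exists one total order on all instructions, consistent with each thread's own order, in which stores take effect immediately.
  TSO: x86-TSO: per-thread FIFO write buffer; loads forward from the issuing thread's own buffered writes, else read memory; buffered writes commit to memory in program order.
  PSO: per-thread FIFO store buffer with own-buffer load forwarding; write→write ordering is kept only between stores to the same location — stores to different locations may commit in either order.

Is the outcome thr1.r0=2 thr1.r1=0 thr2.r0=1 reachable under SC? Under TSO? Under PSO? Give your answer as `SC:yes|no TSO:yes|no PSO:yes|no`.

outcome vector order: (thr1.r0,thr1.r1,thr2.r0)
[SC] allowed = {<0 0 1>; <0 0 2>; <0 2 1>; <0 2 2>; <1 0 1>; <1 0 2>; <1 2 1>; <1 2 2>; <2 2 1>; <2 2 2>}
[TSO] allowed = {<0 0 1>; <0 0 2>; <0 2 1>; <0 2 2>; <1 0 1>; <1 0 2>; <1 2 1>; <1 2 2>; <2 2 1>; <2 2 2>}
[PSO] allowed = {<0 0 1>; <0 0 2>; <0 2 1>; <0 2 2>; <1 0 1>; <1 0 2>; <1 2 1>; <1 2 2>; <2 0 1>; <2 0 2>; <2 2 1>; <2 2 2>}
target <2 0 1> ∈ {PSO}

SC:no TSO:no PSO:yes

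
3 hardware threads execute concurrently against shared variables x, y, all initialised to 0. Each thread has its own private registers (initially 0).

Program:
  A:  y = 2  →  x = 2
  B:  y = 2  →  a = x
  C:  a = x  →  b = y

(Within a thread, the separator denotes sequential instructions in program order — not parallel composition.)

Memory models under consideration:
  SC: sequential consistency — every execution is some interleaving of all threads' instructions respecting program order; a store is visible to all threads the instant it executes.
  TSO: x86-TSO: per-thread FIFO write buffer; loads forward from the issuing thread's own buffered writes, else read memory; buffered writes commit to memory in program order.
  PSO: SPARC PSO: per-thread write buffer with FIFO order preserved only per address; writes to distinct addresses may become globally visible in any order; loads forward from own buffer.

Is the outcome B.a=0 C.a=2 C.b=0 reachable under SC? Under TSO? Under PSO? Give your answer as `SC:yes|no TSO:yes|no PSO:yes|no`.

SC:no TSO:no PSO:yes

outcome vector order: (B.a,C.a,C.b)
SC: 6 outcomes — {0/0/0, 0/0/2, 0/2/2, 2/0/0, 2/0/2, 2/2/2}
TSO: 6 outcomes — {0/0/0, 0/0/2, 0/2/2, 2/0/0, 2/0/2, 2/2/2}
PSO: 8 outcomes — {0/0/0, 0/0/2, 0/2/0, 0/2/2, 2/0/0, 2/0/2, 2/2/0, 2/2/2}
target 0/2/0 ∈ {PSO}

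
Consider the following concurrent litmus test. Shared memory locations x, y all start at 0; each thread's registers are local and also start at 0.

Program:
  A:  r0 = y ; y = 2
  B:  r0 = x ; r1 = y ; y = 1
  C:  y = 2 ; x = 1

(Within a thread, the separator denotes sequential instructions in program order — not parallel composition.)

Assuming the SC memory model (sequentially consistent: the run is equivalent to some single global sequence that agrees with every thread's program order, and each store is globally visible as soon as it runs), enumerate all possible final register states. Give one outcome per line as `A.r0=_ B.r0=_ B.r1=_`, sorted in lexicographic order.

A.r0=0 B.r0=0 B.r1=0
A.r0=0 B.r0=0 B.r1=2
A.r0=0 B.r0=1 B.r1=2
A.r0=1 B.r0=0 B.r1=0
A.r0=1 B.r0=0 B.r1=2
A.r0=1 B.r0=1 B.r1=2
A.r0=2 B.r0=0 B.r1=0
A.r0=2 B.r0=0 B.r1=2
A.r0=2 B.r0=1 B.r1=2

outcome vector order: (A.r0,B.r0,B.r1)
|SC outcomes| = 9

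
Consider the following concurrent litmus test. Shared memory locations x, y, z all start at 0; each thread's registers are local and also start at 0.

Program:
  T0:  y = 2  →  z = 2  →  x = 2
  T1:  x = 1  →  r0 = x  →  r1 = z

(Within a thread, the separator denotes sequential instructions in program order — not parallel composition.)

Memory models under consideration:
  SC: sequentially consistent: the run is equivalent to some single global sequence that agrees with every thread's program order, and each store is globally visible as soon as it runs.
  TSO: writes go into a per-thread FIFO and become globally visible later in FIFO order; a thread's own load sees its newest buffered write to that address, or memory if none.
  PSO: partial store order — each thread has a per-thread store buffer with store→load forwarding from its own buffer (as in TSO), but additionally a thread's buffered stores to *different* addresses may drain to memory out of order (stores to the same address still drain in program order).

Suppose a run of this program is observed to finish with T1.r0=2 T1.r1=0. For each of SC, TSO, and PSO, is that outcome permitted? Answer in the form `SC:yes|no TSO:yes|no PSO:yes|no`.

SC:no TSO:no PSO:yes

outcome vector order: (T1.r0,T1.r1)
under SC → (1,0), (1,2), (2,2)
under TSO → (1,0), (1,2), (2,2)
under PSO → (1,0), (1,2), (2,0), (2,2)
target (2,0) ∈ {PSO}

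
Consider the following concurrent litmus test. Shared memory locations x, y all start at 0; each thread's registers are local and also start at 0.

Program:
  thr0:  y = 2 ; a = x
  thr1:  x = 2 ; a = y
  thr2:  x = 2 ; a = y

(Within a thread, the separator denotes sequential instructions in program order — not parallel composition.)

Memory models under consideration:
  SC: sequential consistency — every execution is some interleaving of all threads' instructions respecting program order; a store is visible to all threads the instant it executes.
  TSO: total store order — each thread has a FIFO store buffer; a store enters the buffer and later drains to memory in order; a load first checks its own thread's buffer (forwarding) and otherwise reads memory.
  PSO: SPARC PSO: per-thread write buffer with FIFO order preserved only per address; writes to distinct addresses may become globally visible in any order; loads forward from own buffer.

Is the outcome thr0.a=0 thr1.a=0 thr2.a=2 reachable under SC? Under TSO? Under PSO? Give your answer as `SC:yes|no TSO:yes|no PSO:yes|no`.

outcome vector order: (thr0.a,thr1.a,thr2.a)
SC: 5 outcomes — {(0,2,2); (2,0,0); (2,0,2); (2,2,0); (2,2,2)}
TSO: 8 outcomes — {(0,0,0); (0,0,2); (0,2,0); (0,2,2); (2,0,0); (2,0,2); (2,2,0); (2,2,2)}
PSO: 8 outcomes — {(0,0,0); (0,0,2); (0,2,0); (0,2,2); (2,0,0); (2,0,2); (2,2,0); (2,2,2)}
target (0,0,2) ∈ {TSO,PSO}

SC:no TSO:yes PSO:yes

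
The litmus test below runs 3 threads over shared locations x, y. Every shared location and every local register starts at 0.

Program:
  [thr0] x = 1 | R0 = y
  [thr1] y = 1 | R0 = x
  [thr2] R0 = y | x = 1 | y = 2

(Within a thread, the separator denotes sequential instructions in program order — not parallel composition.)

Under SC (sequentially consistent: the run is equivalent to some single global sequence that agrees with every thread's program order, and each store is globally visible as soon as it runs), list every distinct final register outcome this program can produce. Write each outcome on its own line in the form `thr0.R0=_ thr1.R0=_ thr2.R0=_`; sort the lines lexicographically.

thr0.R0=0 thr1.R0=1 thr2.R0=0
thr0.R0=0 thr1.R0=1 thr2.R0=1
thr0.R0=1 thr1.R0=0 thr2.R0=0
thr0.R0=1 thr1.R0=0 thr2.R0=1
thr0.R0=1 thr1.R0=1 thr2.R0=0
thr0.R0=1 thr1.R0=1 thr2.R0=1
thr0.R0=2 thr1.R0=0 thr2.R0=0
thr0.R0=2 thr1.R0=0 thr2.R0=1
thr0.R0=2 thr1.R0=1 thr2.R0=0
thr0.R0=2 thr1.R0=1 thr2.R0=1

outcome vector order: (thr0.R0,thr1.R0,thr2.R0)
|SC outcomes| = 10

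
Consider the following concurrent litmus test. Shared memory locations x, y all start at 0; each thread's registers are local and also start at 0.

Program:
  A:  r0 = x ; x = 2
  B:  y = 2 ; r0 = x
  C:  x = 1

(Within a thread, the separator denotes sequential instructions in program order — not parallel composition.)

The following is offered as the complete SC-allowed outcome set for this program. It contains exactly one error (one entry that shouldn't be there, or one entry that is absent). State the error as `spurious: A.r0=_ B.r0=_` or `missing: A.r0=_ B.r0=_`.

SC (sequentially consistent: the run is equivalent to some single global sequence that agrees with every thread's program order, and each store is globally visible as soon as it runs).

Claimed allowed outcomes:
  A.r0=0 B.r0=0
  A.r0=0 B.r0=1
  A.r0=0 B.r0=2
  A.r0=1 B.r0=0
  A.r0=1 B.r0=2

outcome vector order: (A.r0,B.r0)
SC: 6 outcomes — {(0,0); (0,1); (0,2); (1,0); (1,1); (1,2)}
SC∖claimed = {(1,1)}

missing: A.r0=1 B.r0=1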